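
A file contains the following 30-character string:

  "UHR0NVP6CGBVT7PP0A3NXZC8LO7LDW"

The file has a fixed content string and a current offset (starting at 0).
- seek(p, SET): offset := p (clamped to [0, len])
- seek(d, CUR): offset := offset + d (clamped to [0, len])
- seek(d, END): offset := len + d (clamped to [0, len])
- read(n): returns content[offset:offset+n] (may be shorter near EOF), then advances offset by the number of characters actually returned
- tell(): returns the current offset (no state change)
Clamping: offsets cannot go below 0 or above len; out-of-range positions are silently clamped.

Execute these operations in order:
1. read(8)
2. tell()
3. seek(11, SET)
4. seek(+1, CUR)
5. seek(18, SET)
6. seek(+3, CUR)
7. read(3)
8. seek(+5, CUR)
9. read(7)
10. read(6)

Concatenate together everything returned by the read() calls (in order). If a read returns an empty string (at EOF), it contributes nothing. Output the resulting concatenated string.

Answer: UHR0NVP6ZC8W

Derivation:
After 1 (read(8)): returned 'UHR0NVP6', offset=8
After 2 (tell()): offset=8
After 3 (seek(11, SET)): offset=11
After 4 (seek(+1, CUR)): offset=12
After 5 (seek(18, SET)): offset=18
After 6 (seek(+3, CUR)): offset=21
After 7 (read(3)): returned 'ZC8', offset=24
After 8 (seek(+5, CUR)): offset=29
After 9 (read(7)): returned 'W', offset=30
After 10 (read(6)): returned '', offset=30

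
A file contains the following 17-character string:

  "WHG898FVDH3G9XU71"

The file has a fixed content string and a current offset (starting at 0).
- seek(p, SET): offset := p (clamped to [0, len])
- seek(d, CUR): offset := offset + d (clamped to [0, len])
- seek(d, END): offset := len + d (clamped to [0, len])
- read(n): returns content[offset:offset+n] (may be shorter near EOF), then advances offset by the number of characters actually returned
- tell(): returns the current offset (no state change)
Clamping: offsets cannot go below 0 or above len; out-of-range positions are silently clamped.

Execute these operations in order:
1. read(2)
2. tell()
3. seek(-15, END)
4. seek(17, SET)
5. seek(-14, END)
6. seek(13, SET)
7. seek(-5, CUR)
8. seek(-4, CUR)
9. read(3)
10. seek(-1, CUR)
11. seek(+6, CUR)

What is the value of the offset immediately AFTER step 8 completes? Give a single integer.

After 1 (read(2)): returned 'WH', offset=2
After 2 (tell()): offset=2
After 3 (seek(-15, END)): offset=2
After 4 (seek(17, SET)): offset=17
After 5 (seek(-14, END)): offset=3
After 6 (seek(13, SET)): offset=13
After 7 (seek(-5, CUR)): offset=8
After 8 (seek(-4, CUR)): offset=4

Answer: 4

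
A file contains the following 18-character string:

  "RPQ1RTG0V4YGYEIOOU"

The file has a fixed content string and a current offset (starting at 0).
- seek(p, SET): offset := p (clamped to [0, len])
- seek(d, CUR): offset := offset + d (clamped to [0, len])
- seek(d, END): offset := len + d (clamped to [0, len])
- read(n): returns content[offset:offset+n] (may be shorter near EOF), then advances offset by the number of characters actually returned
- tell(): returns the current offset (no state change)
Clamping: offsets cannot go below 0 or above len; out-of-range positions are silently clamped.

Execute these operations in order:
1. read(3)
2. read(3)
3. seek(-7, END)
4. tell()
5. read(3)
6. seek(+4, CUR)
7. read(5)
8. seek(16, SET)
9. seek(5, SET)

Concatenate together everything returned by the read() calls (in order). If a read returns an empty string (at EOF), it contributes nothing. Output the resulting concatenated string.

After 1 (read(3)): returned 'RPQ', offset=3
After 2 (read(3)): returned '1RT', offset=6
After 3 (seek(-7, END)): offset=11
After 4 (tell()): offset=11
After 5 (read(3)): returned 'GYE', offset=14
After 6 (seek(+4, CUR)): offset=18
After 7 (read(5)): returned '', offset=18
After 8 (seek(16, SET)): offset=16
After 9 (seek(5, SET)): offset=5

Answer: RPQ1RTGYE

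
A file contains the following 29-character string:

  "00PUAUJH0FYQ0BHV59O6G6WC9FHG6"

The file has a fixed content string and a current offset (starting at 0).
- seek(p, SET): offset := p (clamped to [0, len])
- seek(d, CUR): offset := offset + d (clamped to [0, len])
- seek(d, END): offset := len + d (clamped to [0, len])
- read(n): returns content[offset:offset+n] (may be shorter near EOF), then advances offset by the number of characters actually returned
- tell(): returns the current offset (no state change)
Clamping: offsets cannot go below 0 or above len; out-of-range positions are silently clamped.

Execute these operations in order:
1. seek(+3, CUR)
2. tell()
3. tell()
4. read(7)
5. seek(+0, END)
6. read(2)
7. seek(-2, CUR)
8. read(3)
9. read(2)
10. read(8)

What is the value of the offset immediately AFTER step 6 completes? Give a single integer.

Answer: 29

Derivation:
After 1 (seek(+3, CUR)): offset=3
After 2 (tell()): offset=3
After 3 (tell()): offset=3
After 4 (read(7)): returned 'UAUJH0F', offset=10
After 5 (seek(+0, END)): offset=29
After 6 (read(2)): returned '', offset=29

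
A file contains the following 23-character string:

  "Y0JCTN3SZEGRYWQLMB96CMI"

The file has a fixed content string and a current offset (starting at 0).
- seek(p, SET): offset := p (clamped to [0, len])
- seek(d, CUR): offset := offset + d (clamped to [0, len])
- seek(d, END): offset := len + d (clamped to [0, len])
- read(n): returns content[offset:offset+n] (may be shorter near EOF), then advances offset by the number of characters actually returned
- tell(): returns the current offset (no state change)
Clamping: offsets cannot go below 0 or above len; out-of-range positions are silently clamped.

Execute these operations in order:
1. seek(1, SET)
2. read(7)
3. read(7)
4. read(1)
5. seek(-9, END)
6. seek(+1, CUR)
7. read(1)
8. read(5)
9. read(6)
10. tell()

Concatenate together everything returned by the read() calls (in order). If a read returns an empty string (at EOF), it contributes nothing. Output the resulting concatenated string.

After 1 (seek(1, SET)): offset=1
After 2 (read(7)): returned '0JCTN3S', offset=8
After 3 (read(7)): returned 'ZEGRYWQ', offset=15
After 4 (read(1)): returned 'L', offset=16
After 5 (seek(-9, END)): offset=14
After 6 (seek(+1, CUR)): offset=15
After 7 (read(1)): returned 'L', offset=16
After 8 (read(5)): returned 'MB96C', offset=21
After 9 (read(6)): returned 'MI', offset=23
After 10 (tell()): offset=23

Answer: 0JCTN3SZEGRYWQLLMB96CMI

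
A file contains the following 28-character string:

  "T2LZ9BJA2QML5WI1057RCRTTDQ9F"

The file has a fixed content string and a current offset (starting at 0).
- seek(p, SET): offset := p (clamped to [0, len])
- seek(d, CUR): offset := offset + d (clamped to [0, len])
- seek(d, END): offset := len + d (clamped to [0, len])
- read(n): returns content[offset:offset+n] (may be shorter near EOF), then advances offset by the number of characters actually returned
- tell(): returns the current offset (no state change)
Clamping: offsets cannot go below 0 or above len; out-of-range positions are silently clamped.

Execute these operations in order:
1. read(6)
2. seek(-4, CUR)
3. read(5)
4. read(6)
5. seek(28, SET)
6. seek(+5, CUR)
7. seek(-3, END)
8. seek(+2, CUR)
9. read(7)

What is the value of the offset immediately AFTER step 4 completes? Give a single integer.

After 1 (read(6)): returned 'T2LZ9B', offset=6
After 2 (seek(-4, CUR)): offset=2
After 3 (read(5)): returned 'LZ9BJ', offset=7
After 4 (read(6)): returned 'A2QML5', offset=13

Answer: 13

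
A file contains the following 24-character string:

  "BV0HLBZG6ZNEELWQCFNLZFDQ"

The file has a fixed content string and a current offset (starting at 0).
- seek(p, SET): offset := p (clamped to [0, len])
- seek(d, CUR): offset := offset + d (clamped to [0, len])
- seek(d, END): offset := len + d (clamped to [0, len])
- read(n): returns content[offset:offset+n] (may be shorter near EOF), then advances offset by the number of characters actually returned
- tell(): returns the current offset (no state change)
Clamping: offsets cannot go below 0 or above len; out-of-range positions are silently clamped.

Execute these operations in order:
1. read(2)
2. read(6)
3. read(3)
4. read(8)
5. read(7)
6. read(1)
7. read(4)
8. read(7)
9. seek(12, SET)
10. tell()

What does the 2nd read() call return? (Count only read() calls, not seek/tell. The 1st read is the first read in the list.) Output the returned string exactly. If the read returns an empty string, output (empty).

Answer: 0HLBZG

Derivation:
After 1 (read(2)): returned 'BV', offset=2
After 2 (read(6)): returned '0HLBZG', offset=8
After 3 (read(3)): returned '6ZN', offset=11
After 4 (read(8)): returned 'EELWQCFN', offset=19
After 5 (read(7)): returned 'LZFDQ', offset=24
After 6 (read(1)): returned '', offset=24
After 7 (read(4)): returned '', offset=24
After 8 (read(7)): returned '', offset=24
After 9 (seek(12, SET)): offset=12
After 10 (tell()): offset=12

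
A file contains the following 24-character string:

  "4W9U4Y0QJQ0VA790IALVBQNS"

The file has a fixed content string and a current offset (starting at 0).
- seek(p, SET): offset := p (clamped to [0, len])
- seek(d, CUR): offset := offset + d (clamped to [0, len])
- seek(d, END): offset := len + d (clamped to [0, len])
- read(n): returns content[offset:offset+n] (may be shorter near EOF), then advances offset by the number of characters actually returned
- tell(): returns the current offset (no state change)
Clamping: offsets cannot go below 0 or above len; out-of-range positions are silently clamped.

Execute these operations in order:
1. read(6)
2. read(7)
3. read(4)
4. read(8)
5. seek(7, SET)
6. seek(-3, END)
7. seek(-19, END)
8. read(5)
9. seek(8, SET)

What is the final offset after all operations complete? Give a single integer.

After 1 (read(6)): returned '4W9U4Y', offset=6
After 2 (read(7)): returned '0QJQ0VA', offset=13
After 3 (read(4)): returned '790I', offset=17
After 4 (read(8)): returned 'ALVBQNS', offset=24
After 5 (seek(7, SET)): offset=7
After 6 (seek(-3, END)): offset=21
After 7 (seek(-19, END)): offset=5
After 8 (read(5)): returned 'Y0QJQ', offset=10
After 9 (seek(8, SET)): offset=8

Answer: 8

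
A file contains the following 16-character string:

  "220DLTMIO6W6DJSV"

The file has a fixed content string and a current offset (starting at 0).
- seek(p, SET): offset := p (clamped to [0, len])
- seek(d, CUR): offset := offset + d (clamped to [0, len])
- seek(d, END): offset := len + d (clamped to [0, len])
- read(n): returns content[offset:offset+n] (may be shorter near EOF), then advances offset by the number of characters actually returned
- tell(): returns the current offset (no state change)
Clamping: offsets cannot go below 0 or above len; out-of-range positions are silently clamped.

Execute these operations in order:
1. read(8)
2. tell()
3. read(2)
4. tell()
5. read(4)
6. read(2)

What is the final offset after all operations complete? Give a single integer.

After 1 (read(8)): returned '220DLTMI', offset=8
After 2 (tell()): offset=8
After 3 (read(2)): returned 'O6', offset=10
After 4 (tell()): offset=10
After 5 (read(4)): returned 'W6DJ', offset=14
After 6 (read(2)): returned 'SV', offset=16

Answer: 16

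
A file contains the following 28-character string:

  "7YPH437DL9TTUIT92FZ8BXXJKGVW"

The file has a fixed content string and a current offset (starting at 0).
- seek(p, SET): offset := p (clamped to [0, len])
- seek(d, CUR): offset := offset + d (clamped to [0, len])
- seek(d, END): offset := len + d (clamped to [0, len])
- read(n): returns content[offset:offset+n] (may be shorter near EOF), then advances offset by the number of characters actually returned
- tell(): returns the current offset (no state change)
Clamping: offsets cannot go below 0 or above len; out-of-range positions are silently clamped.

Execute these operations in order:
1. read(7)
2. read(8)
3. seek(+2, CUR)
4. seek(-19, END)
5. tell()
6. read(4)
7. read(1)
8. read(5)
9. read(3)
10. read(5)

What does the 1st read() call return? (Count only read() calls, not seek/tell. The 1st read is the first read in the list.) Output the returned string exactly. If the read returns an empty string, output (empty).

Answer: 7YPH437

Derivation:
After 1 (read(7)): returned '7YPH437', offset=7
After 2 (read(8)): returned 'DL9TTUIT', offset=15
After 3 (seek(+2, CUR)): offset=17
After 4 (seek(-19, END)): offset=9
After 5 (tell()): offset=9
After 6 (read(4)): returned '9TTU', offset=13
After 7 (read(1)): returned 'I', offset=14
After 8 (read(5)): returned 'T92FZ', offset=19
After 9 (read(3)): returned '8BX', offset=22
After 10 (read(5)): returned 'XJKGV', offset=27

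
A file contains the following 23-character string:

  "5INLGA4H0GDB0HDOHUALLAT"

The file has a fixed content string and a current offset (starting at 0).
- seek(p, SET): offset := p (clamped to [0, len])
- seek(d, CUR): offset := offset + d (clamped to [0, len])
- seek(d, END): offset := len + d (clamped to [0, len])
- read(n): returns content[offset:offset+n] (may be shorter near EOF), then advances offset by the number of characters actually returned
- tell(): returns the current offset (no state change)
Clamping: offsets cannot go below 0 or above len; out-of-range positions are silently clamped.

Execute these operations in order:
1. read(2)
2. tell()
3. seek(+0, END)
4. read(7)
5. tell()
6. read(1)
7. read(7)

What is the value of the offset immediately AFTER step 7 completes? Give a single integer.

Answer: 23

Derivation:
After 1 (read(2)): returned '5I', offset=2
After 2 (tell()): offset=2
After 3 (seek(+0, END)): offset=23
After 4 (read(7)): returned '', offset=23
After 5 (tell()): offset=23
After 6 (read(1)): returned '', offset=23
After 7 (read(7)): returned '', offset=23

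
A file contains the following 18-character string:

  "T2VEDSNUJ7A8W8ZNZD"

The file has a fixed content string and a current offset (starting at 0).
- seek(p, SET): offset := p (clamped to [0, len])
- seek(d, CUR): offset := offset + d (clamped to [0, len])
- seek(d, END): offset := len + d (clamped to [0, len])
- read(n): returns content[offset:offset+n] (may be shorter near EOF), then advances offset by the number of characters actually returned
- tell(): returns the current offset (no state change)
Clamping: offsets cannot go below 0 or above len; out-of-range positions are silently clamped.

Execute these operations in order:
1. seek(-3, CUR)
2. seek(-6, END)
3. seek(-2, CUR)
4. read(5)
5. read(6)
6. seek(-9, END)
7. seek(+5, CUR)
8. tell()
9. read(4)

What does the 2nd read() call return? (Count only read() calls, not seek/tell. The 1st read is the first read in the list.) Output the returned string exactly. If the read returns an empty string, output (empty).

After 1 (seek(-3, CUR)): offset=0
After 2 (seek(-6, END)): offset=12
After 3 (seek(-2, CUR)): offset=10
After 4 (read(5)): returned 'A8W8Z', offset=15
After 5 (read(6)): returned 'NZD', offset=18
After 6 (seek(-9, END)): offset=9
After 7 (seek(+5, CUR)): offset=14
After 8 (tell()): offset=14
After 9 (read(4)): returned 'ZNZD', offset=18

Answer: NZD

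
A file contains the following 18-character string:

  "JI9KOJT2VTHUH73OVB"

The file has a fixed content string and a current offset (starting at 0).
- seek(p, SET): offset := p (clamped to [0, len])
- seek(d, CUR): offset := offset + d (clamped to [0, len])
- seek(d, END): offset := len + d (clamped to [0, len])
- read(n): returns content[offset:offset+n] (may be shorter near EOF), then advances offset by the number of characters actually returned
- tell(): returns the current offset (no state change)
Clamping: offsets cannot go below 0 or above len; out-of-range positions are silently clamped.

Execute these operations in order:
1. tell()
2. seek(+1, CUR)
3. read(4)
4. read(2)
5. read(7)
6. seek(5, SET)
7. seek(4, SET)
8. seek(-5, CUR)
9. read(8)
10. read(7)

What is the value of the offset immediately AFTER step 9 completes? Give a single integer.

Answer: 8

Derivation:
After 1 (tell()): offset=0
After 2 (seek(+1, CUR)): offset=1
After 3 (read(4)): returned 'I9KO', offset=5
After 4 (read(2)): returned 'JT', offset=7
After 5 (read(7)): returned '2VTHUH7', offset=14
After 6 (seek(5, SET)): offset=5
After 7 (seek(4, SET)): offset=4
After 8 (seek(-5, CUR)): offset=0
After 9 (read(8)): returned 'JI9KOJT2', offset=8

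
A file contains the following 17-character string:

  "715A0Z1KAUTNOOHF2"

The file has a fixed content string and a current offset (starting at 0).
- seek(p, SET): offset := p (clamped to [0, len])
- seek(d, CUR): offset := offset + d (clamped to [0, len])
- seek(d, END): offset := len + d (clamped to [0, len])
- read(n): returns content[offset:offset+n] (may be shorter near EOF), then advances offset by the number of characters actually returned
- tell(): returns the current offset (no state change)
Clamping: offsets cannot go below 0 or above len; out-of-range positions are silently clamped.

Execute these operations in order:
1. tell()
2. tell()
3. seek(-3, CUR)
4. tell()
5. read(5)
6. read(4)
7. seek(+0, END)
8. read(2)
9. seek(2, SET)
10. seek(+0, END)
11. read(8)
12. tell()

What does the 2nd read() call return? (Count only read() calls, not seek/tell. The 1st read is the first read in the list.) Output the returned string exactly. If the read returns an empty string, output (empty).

After 1 (tell()): offset=0
After 2 (tell()): offset=0
After 3 (seek(-3, CUR)): offset=0
After 4 (tell()): offset=0
After 5 (read(5)): returned '715A0', offset=5
After 6 (read(4)): returned 'Z1KA', offset=9
After 7 (seek(+0, END)): offset=17
After 8 (read(2)): returned '', offset=17
After 9 (seek(2, SET)): offset=2
After 10 (seek(+0, END)): offset=17
After 11 (read(8)): returned '', offset=17
After 12 (tell()): offset=17

Answer: Z1KA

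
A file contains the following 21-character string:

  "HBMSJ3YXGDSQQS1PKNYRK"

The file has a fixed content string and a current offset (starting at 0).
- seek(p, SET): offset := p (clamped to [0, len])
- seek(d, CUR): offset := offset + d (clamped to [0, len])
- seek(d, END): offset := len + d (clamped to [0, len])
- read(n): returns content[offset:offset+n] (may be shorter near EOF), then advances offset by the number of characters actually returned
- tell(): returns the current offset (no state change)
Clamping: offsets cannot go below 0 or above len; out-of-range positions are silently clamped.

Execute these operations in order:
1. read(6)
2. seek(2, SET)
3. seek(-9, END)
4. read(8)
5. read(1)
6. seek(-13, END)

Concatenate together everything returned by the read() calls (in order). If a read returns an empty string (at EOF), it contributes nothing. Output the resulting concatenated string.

Answer: HBMSJ3QS1PKNYRK

Derivation:
After 1 (read(6)): returned 'HBMSJ3', offset=6
After 2 (seek(2, SET)): offset=2
After 3 (seek(-9, END)): offset=12
After 4 (read(8)): returned 'QS1PKNYR', offset=20
After 5 (read(1)): returned 'K', offset=21
After 6 (seek(-13, END)): offset=8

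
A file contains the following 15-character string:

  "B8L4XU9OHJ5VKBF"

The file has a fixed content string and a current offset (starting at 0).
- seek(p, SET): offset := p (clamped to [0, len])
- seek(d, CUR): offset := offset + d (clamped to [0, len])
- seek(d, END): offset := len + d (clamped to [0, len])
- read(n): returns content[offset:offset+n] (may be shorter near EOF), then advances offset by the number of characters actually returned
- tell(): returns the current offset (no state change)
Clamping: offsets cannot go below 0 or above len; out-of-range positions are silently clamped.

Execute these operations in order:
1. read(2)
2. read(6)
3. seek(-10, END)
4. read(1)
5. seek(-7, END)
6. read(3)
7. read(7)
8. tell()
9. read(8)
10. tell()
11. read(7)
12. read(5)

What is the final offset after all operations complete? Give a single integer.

Answer: 15

Derivation:
After 1 (read(2)): returned 'B8', offset=2
After 2 (read(6)): returned 'L4XU9O', offset=8
After 3 (seek(-10, END)): offset=5
After 4 (read(1)): returned 'U', offset=6
After 5 (seek(-7, END)): offset=8
After 6 (read(3)): returned 'HJ5', offset=11
After 7 (read(7)): returned 'VKBF', offset=15
After 8 (tell()): offset=15
After 9 (read(8)): returned '', offset=15
After 10 (tell()): offset=15
After 11 (read(7)): returned '', offset=15
After 12 (read(5)): returned '', offset=15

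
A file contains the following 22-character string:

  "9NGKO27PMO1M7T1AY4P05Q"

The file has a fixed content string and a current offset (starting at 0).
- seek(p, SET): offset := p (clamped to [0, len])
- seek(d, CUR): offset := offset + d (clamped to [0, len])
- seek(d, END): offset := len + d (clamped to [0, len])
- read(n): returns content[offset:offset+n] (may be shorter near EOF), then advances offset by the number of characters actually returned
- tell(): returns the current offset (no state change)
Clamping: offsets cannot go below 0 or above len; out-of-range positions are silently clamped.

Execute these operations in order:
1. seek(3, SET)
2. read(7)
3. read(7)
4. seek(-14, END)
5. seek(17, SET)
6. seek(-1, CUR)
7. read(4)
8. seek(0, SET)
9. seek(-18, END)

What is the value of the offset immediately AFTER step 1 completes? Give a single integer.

After 1 (seek(3, SET)): offset=3

Answer: 3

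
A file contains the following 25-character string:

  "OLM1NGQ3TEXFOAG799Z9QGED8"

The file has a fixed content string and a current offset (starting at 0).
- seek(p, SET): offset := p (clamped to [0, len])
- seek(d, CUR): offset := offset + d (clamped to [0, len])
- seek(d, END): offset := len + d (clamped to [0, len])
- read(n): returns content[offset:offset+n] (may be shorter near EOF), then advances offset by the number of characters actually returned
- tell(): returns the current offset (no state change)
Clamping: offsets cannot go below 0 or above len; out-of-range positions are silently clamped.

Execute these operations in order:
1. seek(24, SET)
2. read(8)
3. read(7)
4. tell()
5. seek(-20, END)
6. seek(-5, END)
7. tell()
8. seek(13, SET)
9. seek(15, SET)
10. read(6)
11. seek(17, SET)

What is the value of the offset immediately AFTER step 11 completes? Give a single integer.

After 1 (seek(24, SET)): offset=24
After 2 (read(8)): returned '8', offset=25
After 3 (read(7)): returned '', offset=25
After 4 (tell()): offset=25
After 5 (seek(-20, END)): offset=5
After 6 (seek(-5, END)): offset=20
After 7 (tell()): offset=20
After 8 (seek(13, SET)): offset=13
After 9 (seek(15, SET)): offset=15
After 10 (read(6)): returned '799Z9Q', offset=21
After 11 (seek(17, SET)): offset=17

Answer: 17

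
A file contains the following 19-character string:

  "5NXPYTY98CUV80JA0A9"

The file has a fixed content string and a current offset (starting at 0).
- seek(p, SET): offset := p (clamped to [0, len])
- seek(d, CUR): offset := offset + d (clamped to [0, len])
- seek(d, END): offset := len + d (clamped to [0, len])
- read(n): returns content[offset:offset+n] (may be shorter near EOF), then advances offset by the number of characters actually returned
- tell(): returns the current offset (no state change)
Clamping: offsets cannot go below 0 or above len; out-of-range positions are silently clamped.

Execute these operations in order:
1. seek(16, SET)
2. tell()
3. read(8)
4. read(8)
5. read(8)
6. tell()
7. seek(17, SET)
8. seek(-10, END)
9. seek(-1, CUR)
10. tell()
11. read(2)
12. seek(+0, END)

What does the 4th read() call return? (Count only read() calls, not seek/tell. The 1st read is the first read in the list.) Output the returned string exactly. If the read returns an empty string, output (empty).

After 1 (seek(16, SET)): offset=16
After 2 (tell()): offset=16
After 3 (read(8)): returned '0A9', offset=19
After 4 (read(8)): returned '', offset=19
After 5 (read(8)): returned '', offset=19
After 6 (tell()): offset=19
After 7 (seek(17, SET)): offset=17
After 8 (seek(-10, END)): offset=9
After 9 (seek(-1, CUR)): offset=8
After 10 (tell()): offset=8
After 11 (read(2)): returned '8C', offset=10
After 12 (seek(+0, END)): offset=19

Answer: 8C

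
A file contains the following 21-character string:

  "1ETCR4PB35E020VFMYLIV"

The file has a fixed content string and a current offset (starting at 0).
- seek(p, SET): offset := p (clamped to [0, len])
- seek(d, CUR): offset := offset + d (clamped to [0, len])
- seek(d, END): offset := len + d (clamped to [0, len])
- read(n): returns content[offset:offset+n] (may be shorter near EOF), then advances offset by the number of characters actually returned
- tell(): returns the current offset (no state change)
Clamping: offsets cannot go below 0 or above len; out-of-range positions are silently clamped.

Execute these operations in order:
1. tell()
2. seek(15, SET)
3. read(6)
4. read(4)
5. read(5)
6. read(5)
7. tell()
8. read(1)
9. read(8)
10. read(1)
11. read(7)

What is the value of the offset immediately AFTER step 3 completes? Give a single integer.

After 1 (tell()): offset=0
After 2 (seek(15, SET)): offset=15
After 3 (read(6)): returned 'FMYLIV', offset=21

Answer: 21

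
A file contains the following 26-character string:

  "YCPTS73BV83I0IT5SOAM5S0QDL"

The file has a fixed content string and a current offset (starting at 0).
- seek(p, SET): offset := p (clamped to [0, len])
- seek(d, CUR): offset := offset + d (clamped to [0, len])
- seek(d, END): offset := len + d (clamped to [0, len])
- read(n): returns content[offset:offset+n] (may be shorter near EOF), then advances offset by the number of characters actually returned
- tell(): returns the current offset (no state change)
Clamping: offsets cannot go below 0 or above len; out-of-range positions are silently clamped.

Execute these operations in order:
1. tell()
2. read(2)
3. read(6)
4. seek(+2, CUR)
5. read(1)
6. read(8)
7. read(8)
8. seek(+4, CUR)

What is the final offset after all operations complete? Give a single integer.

Answer: 26

Derivation:
After 1 (tell()): offset=0
After 2 (read(2)): returned 'YC', offset=2
After 3 (read(6)): returned 'PTS73B', offset=8
After 4 (seek(+2, CUR)): offset=10
After 5 (read(1)): returned '3', offset=11
After 6 (read(8)): returned 'I0IT5SOA', offset=19
After 7 (read(8)): returned 'M5S0QDL', offset=26
After 8 (seek(+4, CUR)): offset=26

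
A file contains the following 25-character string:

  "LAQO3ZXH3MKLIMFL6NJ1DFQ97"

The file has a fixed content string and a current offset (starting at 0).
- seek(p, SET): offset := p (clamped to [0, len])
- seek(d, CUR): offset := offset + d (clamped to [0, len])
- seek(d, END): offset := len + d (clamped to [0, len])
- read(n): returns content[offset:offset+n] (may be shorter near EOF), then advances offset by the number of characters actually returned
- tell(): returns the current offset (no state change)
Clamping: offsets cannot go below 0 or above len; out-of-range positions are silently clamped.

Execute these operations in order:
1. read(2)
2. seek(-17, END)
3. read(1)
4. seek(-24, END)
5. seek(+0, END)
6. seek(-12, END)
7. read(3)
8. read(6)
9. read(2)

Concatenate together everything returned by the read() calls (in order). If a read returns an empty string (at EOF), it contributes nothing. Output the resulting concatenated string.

After 1 (read(2)): returned 'LA', offset=2
After 2 (seek(-17, END)): offset=8
After 3 (read(1)): returned '3', offset=9
After 4 (seek(-24, END)): offset=1
After 5 (seek(+0, END)): offset=25
After 6 (seek(-12, END)): offset=13
After 7 (read(3)): returned 'MFL', offset=16
After 8 (read(6)): returned '6NJ1DF', offset=22
After 9 (read(2)): returned 'Q9', offset=24

Answer: LA3MFL6NJ1DFQ9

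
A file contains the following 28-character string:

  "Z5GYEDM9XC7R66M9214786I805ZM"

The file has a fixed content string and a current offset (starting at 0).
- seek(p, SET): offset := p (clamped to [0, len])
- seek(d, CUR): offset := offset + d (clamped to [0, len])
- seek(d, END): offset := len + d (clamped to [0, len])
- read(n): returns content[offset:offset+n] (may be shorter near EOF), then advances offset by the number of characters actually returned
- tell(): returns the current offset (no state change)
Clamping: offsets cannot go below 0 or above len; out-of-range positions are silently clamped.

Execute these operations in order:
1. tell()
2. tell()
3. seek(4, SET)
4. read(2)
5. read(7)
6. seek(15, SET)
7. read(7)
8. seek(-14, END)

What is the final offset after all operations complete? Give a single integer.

After 1 (tell()): offset=0
After 2 (tell()): offset=0
After 3 (seek(4, SET)): offset=4
After 4 (read(2)): returned 'ED', offset=6
After 5 (read(7)): returned 'M9XC7R6', offset=13
After 6 (seek(15, SET)): offset=15
After 7 (read(7)): returned '9214786', offset=22
After 8 (seek(-14, END)): offset=14

Answer: 14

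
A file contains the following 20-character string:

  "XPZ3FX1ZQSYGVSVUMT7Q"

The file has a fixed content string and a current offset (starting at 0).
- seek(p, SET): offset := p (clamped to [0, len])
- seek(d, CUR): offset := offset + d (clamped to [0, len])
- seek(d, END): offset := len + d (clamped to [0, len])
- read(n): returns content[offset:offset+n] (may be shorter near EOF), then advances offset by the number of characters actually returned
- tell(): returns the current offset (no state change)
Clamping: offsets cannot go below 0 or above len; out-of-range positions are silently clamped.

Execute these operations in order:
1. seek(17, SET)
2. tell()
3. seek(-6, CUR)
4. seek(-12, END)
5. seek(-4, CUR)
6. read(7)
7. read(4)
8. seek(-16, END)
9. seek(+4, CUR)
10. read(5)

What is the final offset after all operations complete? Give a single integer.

After 1 (seek(17, SET)): offset=17
After 2 (tell()): offset=17
After 3 (seek(-6, CUR)): offset=11
After 4 (seek(-12, END)): offset=8
After 5 (seek(-4, CUR)): offset=4
After 6 (read(7)): returned 'FX1ZQSY', offset=11
After 7 (read(4)): returned 'GVSV', offset=15
After 8 (seek(-16, END)): offset=4
After 9 (seek(+4, CUR)): offset=8
After 10 (read(5)): returned 'QSYGV', offset=13

Answer: 13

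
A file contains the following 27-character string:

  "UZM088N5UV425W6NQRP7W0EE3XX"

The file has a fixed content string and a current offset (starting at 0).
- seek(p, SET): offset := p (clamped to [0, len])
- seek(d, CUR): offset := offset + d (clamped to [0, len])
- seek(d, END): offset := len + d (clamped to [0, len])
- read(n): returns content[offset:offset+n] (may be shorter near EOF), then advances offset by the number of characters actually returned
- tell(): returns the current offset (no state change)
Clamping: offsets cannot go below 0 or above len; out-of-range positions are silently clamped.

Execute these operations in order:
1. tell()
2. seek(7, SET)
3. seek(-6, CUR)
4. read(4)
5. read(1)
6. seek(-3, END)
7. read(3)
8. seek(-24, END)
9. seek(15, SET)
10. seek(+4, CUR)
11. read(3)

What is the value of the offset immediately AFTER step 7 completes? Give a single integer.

After 1 (tell()): offset=0
After 2 (seek(7, SET)): offset=7
After 3 (seek(-6, CUR)): offset=1
After 4 (read(4)): returned 'ZM08', offset=5
After 5 (read(1)): returned '8', offset=6
After 6 (seek(-3, END)): offset=24
After 7 (read(3)): returned '3XX', offset=27

Answer: 27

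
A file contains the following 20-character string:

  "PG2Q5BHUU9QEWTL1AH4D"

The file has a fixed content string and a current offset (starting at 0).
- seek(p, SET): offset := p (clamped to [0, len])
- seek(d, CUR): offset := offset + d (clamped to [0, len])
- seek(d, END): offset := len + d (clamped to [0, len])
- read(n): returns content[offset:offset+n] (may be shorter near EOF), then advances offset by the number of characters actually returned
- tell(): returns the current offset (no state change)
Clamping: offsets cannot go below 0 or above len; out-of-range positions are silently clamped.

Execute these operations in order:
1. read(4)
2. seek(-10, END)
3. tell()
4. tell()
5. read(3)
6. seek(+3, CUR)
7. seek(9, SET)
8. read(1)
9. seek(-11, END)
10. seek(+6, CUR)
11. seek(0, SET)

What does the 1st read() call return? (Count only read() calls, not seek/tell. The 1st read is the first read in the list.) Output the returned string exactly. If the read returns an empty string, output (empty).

Answer: PG2Q

Derivation:
After 1 (read(4)): returned 'PG2Q', offset=4
After 2 (seek(-10, END)): offset=10
After 3 (tell()): offset=10
After 4 (tell()): offset=10
After 5 (read(3)): returned 'QEW', offset=13
After 6 (seek(+3, CUR)): offset=16
After 7 (seek(9, SET)): offset=9
After 8 (read(1)): returned '9', offset=10
After 9 (seek(-11, END)): offset=9
After 10 (seek(+6, CUR)): offset=15
After 11 (seek(0, SET)): offset=0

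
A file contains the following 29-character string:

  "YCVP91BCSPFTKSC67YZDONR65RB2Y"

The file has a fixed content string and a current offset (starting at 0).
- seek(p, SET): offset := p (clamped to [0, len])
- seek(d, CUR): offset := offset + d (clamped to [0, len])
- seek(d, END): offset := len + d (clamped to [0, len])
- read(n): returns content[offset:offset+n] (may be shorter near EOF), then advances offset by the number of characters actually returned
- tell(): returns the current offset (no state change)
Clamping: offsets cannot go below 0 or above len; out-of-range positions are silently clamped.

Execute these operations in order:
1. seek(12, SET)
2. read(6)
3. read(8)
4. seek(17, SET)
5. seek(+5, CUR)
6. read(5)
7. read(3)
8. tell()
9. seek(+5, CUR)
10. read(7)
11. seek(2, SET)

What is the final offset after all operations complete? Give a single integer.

After 1 (seek(12, SET)): offset=12
After 2 (read(6)): returned 'KSC67Y', offset=18
After 3 (read(8)): returned 'ZDONR65R', offset=26
After 4 (seek(17, SET)): offset=17
After 5 (seek(+5, CUR)): offset=22
After 6 (read(5)): returned 'R65RB', offset=27
After 7 (read(3)): returned '2Y', offset=29
After 8 (tell()): offset=29
After 9 (seek(+5, CUR)): offset=29
After 10 (read(7)): returned '', offset=29
After 11 (seek(2, SET)): offset=2

Answer: 2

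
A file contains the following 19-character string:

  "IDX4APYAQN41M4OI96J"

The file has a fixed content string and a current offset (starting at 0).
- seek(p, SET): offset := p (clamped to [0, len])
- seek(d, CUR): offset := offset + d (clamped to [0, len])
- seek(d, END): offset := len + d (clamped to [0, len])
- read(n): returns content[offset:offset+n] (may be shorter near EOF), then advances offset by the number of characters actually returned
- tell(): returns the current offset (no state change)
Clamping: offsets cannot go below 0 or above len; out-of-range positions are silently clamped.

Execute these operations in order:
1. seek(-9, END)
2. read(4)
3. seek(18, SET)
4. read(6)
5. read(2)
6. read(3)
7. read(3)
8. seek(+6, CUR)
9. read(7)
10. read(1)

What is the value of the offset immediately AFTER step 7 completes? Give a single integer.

Answer: 19

Derivation:
After 1 (seek(-9, END)): offset=10
After 2 (read(4)): returned '41M4', offset=14
After 3 (seek(18, SET)): offset=18
After 4 (read(6)): returned 'J', offset=19
After 5 (read(2)): returned '', offset=19
After 6 (read(3)): returned '', offset=19
After 7 (read(3)): returned '', offset=19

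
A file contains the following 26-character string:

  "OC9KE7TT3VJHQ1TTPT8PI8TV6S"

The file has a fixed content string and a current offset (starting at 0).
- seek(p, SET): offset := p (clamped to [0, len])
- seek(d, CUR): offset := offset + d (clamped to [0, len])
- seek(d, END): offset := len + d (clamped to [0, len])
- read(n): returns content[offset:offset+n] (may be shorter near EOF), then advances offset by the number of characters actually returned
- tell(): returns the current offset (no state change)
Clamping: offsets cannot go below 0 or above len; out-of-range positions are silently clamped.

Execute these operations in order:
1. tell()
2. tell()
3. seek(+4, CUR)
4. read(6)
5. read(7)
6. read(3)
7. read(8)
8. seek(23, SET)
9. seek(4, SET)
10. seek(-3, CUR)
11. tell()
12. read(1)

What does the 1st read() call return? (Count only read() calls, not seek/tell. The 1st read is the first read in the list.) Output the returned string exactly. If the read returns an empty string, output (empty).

Answer: E7TT3V

Derivation:
After 1 (tell()): offset=0
After 2 (tell()): offset=0
After 3 (seek(+4, CUR)): offset=4
After 4 (read(6)): returned 'E7TT3V', offset=10
After 5 (read(7)): returned 'JHQ1TTP', offset=17
After 6 (read(3)): returned 'T8P', offset=20
After 7 (read(8)): returned 'I8TV6S', offset=26
After 8 (seek(23, SET)): offset=23
After 9 (seek(4, SET)): offset=4
After 10 (seek(-3, CUR)): offset=1
After 11 (tell()): offset=1
After 12 (read(1)): returned 'C', offset=2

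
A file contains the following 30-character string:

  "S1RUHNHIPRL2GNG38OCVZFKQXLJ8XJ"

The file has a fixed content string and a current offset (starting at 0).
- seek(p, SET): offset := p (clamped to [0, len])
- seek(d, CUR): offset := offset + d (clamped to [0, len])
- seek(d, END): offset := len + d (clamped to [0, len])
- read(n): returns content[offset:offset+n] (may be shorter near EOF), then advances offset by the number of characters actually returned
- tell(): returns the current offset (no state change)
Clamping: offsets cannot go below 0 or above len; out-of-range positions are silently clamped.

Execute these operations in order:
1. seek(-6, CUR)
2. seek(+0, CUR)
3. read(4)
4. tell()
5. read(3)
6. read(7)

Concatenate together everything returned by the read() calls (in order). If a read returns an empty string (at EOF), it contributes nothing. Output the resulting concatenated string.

Answer: S1RUHNHIPRL2GN

Derivation:
After 1 (seek(-6, CUR)): offset=0
After 2 (seek(+0, CUR)): offset=0
After 3 (read(4)): returned 'S1RU', offset=4
After 4 (tell()): offset=4
After 5 (read(3)): returned 'HNH', offset=7
After 6 (read(7)): returned 'IPRL2GN', offset=14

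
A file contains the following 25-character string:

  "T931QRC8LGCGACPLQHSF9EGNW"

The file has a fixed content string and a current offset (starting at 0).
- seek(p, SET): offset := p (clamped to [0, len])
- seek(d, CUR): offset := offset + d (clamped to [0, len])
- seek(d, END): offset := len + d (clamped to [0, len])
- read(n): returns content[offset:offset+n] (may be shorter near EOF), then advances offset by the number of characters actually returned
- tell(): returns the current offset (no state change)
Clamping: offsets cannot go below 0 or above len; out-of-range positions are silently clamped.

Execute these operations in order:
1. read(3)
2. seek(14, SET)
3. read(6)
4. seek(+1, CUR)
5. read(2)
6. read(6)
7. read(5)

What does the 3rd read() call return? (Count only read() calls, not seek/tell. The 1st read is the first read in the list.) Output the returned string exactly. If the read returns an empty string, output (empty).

After 1 (read(3)): returned 'T93', offset=3
After 2 (seek(14, SET)): offset=14
After 3 (read(6)): returned 'PLQHSF', offset=20
After 4 (seek(+1, CUR)): offset=21
After 5 (read(2)): returned 'EG', offset=23
After 6 (read(6)): returned 'NW', offset=25
After 7 (read(5)): returned '', offset=25

Answer: EG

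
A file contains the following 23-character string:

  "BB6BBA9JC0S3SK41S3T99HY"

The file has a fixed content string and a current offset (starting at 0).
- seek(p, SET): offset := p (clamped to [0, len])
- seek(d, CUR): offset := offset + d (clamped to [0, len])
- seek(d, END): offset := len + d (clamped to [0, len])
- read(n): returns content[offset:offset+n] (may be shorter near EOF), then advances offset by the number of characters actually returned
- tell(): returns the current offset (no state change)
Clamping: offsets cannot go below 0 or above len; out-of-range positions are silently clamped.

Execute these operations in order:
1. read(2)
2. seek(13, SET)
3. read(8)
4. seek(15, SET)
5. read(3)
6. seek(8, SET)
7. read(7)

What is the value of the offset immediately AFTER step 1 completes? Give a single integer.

Answer: 2

Derivation:
After 1 (read(2)): returned 'BB', offset=2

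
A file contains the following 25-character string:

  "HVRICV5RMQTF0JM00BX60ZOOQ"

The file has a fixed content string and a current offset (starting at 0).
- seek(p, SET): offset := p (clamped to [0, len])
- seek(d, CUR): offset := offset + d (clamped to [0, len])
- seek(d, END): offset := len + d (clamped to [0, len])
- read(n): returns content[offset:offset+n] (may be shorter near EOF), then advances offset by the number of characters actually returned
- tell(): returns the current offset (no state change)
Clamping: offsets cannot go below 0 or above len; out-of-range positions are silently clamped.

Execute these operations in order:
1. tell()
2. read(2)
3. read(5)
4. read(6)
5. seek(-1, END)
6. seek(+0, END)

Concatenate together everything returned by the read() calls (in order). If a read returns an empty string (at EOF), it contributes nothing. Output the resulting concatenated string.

Answer: HVRICV5RMQTF0

Derivation:
After 1 (tell()): offset=0
After 2 (read(2)): returned 'HV', offset=2
After 3 (read(5)): returned 'RICV5', offset=7
After 4 (read(6)): returned 'RMQTF0', offset=13
After 5 (seek(-1, END)): offset=24
After 6 (seek(+0, END)): offset=25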